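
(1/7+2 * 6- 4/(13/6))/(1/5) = 4685/91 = 51.48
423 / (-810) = -47 / 90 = -0.52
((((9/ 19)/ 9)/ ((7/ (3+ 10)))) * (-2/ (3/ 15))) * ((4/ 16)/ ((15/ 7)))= -0.11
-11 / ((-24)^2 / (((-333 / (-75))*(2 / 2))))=-407 / 4800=-0.08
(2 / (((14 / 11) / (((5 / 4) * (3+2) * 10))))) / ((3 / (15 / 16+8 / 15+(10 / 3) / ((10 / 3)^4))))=49.04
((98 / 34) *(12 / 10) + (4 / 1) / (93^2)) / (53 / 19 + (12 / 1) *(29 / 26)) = 628157062 / 2936984175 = 0.21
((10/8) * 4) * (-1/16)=-0.31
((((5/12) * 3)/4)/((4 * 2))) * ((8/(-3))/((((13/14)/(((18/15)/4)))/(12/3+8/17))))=-0.15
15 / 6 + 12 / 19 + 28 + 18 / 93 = 36901 / 1178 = 31.33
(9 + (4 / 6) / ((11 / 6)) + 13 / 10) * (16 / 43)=9384 / 2365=3.97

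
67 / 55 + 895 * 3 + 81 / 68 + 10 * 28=11098111 / 3740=2967.41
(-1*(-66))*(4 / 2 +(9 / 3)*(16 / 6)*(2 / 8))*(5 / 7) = 1320 / 7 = 188.57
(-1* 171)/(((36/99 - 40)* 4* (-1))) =-1881/1744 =-1.08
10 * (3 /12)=2.50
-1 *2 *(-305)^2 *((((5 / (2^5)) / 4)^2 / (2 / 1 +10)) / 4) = -2325625 / 393216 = -5.91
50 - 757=-707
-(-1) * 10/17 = 10/17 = 0.59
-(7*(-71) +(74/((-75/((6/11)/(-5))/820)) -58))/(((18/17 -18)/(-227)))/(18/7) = 3467199589/1425600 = 2432.10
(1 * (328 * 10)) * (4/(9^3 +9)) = 160/9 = 17.78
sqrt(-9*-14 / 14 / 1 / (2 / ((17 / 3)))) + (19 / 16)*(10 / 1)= sqrt(102) / 2 + 95 / 8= 16.92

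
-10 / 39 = -0.26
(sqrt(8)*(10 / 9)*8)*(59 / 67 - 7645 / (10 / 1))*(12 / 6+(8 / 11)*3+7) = -335626000*sqrt(2) / 2211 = -214675.19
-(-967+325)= 642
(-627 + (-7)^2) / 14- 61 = -716 / 7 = -102.29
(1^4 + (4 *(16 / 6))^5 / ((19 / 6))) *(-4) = -268441612 / 1539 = -174426.00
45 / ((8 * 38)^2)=45 / 92416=0.00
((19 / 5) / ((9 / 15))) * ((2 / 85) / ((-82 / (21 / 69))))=-133 / 240465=-0.00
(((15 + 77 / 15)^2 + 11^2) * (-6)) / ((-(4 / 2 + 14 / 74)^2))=324258602 / 492075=658.96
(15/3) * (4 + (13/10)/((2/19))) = 327/4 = 81.75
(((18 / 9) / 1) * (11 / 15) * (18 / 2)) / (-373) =-66 / 1865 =-0.04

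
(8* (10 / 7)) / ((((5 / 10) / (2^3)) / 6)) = 1097.14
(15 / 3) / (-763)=-5 / 763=-0.01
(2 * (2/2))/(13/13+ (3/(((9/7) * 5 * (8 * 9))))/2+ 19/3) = 4320/15847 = 0.27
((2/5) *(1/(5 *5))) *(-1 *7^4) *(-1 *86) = 412972/125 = 3303.78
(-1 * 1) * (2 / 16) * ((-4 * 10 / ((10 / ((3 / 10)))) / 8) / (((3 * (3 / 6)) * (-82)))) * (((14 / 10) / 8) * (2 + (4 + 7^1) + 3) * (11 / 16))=-77 / 262400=-0.00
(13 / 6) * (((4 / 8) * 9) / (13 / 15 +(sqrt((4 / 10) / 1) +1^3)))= 4095 / 694-1755 * sqrt(10) / 2776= 3.90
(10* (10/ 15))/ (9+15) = 5/ 18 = 0.28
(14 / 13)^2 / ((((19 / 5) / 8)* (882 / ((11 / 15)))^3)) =0.00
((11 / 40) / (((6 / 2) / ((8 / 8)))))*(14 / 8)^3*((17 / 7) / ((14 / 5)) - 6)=-2.52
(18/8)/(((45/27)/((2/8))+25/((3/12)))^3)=243/131072000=0.00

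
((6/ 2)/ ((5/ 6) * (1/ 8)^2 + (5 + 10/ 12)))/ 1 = 1152/ 2245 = 0.51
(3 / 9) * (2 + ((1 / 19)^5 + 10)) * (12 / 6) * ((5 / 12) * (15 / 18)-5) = -9953918315 / 267418692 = -37.22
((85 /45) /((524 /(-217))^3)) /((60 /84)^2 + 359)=-8511854729 /22810965728256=-0.00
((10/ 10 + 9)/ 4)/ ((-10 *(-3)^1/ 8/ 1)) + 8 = 26/ 3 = 8.67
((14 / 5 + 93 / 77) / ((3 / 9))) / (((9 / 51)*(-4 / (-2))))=26231 / 770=34.07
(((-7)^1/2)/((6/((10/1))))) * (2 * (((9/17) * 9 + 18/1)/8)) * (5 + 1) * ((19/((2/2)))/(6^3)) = -28595/1632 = -17.52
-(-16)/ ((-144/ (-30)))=10/ 3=3.33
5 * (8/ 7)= 5.71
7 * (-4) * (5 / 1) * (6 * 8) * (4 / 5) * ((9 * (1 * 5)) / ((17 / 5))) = -1209600 / 17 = -71152.94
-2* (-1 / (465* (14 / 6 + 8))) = 2 / 4805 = 0.00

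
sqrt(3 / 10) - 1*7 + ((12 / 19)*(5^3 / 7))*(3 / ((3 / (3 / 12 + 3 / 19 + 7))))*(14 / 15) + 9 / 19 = sqrt(30) / 10 + 25794 / 361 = 72.00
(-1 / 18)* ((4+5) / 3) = -1 / 6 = -0.17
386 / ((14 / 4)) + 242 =2466 / 7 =352.29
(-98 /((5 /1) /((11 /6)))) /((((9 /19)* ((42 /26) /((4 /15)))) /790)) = -12020008 /1215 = -9893.01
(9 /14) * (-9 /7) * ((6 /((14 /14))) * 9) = -2187 /49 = -44.63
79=79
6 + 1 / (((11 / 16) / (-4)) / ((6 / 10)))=138 / 55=2.51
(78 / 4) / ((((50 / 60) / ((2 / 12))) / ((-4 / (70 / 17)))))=-663 / 175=-3.79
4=4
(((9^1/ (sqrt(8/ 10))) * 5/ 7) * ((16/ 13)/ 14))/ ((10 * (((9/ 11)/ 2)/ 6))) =264 * sqrt(5)/ 637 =0.93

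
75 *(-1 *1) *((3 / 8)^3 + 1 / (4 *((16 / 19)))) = -13425 / 512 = -26.22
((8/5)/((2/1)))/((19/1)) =4/95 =0.04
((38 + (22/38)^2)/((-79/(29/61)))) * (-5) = 2006655/1739659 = 1.15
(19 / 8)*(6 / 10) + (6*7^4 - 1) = 576257 / 40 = 14406.42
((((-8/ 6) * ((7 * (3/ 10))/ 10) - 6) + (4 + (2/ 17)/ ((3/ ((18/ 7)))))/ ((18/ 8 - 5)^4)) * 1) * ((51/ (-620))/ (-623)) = -0.00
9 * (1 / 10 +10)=90.90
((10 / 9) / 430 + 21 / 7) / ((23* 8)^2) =0.00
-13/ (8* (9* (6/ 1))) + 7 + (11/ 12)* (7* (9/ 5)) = 40003/ 2160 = 18.52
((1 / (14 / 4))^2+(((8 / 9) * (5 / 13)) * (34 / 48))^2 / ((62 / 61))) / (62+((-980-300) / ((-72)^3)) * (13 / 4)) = 208597492 / 92839276439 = 0.00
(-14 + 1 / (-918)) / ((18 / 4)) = -12853 / 4131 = -3.11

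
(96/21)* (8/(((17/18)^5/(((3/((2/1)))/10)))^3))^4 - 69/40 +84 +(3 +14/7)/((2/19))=119111762290255548656134101119872394591211510671731622421532854929689029339633065380301/917832351954509727814741195233125436221393019755914392388380761212844128138671875000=129.78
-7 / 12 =-0.58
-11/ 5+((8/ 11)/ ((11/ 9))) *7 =1189/ 605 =1.97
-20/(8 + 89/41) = -820/417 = -1.97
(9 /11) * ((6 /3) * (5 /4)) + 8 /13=761 /286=2.66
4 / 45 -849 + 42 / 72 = -152699 / 180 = -848.33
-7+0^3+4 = -3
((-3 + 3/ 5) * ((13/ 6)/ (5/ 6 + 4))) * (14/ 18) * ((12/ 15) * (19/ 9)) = -1.41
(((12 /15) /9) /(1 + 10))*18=8 /55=0.15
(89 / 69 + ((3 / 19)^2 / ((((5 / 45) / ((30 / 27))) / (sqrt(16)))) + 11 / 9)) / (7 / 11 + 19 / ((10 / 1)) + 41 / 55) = 28846400 / 26976447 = 1.07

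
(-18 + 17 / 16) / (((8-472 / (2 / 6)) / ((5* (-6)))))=-4065 / 11264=-0.36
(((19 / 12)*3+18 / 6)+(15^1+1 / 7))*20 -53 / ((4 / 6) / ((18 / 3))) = -134 / 7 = -19.14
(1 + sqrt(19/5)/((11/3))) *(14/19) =42 *sqrt(95)/1045 + 14/19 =1.13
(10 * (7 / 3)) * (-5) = -350 / 3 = -116.67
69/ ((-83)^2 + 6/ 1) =69/ 6895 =0.01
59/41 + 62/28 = 2097/574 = 3.65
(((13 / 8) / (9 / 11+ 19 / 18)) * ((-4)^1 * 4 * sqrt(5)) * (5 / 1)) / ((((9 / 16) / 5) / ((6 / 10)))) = -137280 * sqrt(5) / 371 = -827.41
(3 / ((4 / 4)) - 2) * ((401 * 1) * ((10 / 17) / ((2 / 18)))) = 36090 / 17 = 2122.94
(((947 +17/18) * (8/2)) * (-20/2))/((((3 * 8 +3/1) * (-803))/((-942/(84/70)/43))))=-267889100/8390547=-31.93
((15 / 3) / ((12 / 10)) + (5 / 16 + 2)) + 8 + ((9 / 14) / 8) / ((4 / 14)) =14.76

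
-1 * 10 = -10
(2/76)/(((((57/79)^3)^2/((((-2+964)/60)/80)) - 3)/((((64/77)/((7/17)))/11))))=-63607235961446944/30242707075873137153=-0.00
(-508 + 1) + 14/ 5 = -2521/ 5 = -504.20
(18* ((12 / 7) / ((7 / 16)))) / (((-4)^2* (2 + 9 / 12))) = 864 / 539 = 1.60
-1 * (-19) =19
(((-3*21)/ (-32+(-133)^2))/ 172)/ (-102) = 21/ 103258136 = 0.00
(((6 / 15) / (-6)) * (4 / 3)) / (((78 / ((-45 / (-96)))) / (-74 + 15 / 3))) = 23 / 624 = 0.04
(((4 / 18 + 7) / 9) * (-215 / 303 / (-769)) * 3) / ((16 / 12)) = 13975 / 8388252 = 0.00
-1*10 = -10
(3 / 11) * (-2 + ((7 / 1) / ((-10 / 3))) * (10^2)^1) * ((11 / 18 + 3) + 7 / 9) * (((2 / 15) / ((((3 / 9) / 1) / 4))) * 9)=-200976 / 55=-3654.11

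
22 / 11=2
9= 9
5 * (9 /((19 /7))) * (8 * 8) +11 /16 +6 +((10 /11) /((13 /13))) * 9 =3597883 /3344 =1075.92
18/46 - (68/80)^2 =-3047/9200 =-0.33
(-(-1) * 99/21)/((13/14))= 5.08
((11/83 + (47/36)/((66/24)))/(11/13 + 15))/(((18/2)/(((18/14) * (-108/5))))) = -77844/658273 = -0.12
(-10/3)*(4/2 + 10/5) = -13.33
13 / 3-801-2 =-2396 / 3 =-798.67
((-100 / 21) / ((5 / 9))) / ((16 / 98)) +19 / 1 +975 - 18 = 1847 / 2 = 923.50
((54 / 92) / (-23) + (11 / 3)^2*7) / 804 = 895883 / 7655688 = 0.12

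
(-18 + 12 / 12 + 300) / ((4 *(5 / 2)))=283 / 10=28.30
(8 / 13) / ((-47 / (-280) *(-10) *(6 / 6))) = -224 / 611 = -0.37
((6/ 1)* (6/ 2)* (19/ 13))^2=116964/ 169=692.09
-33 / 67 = -0.49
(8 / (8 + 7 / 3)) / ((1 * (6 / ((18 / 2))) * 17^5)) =36 / 44015567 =0.00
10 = 10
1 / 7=0.14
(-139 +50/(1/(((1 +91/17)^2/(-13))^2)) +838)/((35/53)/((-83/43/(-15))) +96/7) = 171094776907481/2730457423707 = 62.66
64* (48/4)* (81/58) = 31104/29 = 1072.55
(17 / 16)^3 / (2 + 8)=4913 / 40960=0.12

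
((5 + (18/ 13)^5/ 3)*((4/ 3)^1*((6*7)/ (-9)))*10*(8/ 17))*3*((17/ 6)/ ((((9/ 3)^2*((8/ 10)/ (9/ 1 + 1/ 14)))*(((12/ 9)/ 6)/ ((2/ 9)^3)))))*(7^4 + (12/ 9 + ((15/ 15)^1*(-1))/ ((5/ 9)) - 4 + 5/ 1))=-249030.61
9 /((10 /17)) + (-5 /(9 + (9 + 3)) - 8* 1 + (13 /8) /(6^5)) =15376199 /2177280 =7.06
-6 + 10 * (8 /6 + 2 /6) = 32 /3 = 10.67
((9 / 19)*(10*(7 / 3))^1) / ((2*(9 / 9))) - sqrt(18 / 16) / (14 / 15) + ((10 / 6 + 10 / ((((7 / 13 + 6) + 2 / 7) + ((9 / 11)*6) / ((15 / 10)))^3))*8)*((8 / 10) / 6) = 430450967194177 / 58849347617451 - 45*sqrt(2) / 56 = 6.18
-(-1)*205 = 205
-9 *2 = -18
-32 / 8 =-4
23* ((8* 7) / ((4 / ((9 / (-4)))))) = -1449 / 2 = -724.50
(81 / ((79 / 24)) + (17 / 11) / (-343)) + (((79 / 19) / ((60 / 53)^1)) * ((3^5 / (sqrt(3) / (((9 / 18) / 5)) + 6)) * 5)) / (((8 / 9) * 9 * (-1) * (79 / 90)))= 14152110649 / 362449472 - 321975 * sqrt(3) / 13376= -2.65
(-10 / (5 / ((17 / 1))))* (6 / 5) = -204 / 5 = -40.80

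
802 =802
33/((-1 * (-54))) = 0.61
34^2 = 1156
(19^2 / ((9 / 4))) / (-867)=-1444 / 7803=-0.19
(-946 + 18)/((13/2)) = -1856/13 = -142.77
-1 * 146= -146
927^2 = 859329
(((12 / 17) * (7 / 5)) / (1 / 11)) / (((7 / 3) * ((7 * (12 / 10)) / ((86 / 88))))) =0.54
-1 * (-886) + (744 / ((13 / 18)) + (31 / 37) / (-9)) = 8294627 / 4329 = 1916.06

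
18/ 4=9/ 2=4.50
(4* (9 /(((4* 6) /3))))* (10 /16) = 45 /16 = 2.81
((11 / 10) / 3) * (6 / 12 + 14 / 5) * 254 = 15367 / 50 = 307.34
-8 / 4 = -2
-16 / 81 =-0.20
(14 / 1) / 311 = 14 / 311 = 0.05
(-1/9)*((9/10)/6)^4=-9/160000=-0.00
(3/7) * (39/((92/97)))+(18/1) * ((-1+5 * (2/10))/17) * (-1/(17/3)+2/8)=11349/644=17.62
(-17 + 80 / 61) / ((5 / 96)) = -91872 / 305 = -301.22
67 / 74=0.91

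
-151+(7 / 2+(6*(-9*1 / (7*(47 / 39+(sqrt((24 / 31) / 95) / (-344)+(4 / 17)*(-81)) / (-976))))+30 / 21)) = -58357414189337826933785 / 382996612855536194102+1992365833536*sqrt(17670) / 191498306427768097051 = -152.37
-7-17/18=-143/18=-7.94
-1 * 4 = -4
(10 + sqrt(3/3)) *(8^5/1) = 360448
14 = 14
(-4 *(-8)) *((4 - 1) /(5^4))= 96 /625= 0.15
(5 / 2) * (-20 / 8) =-25 / 4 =-6.25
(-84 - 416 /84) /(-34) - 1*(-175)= 63409 /357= 177.62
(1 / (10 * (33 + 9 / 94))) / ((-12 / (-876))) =3431 / 15555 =0.22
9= 9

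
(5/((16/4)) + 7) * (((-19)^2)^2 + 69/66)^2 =24660529191675/176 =140116643134.52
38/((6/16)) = 304/3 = 101.33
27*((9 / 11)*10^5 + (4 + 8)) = 2209414.91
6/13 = 0.46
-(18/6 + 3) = -6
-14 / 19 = -0.74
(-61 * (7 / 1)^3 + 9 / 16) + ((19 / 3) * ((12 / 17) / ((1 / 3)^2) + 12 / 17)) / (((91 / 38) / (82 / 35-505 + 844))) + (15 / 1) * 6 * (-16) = -213116263 / 13328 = -15990.12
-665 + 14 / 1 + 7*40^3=447349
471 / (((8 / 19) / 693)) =6201657 / 8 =775207.12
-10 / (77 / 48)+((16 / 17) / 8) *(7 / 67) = -545642 / 87703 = -6.22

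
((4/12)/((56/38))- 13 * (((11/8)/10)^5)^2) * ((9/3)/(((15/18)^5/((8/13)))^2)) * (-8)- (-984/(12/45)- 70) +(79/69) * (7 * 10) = 62484097447736333505426425813/16325400000000000000000000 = 3827.42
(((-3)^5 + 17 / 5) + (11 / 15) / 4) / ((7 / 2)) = -2873 / 42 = -68.40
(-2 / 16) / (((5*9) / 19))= -19 / 360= -0.05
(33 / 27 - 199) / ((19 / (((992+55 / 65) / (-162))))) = 11487230 / 180063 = 63.80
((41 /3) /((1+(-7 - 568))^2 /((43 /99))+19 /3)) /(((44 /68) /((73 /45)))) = 2187883 /48438318555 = 0.00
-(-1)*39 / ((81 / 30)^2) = 1300 / 243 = 5.35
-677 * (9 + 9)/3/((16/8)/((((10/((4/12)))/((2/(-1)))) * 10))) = 304650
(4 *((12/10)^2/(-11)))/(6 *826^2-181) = -144/1125705625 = -0.00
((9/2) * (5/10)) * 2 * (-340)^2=520200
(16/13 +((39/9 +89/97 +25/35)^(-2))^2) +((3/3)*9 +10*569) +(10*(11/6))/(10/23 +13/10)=1937235906648358063746662/339223230854348365161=5710.80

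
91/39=7/3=2.33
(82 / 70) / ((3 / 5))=41 / 21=1.95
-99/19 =-5.21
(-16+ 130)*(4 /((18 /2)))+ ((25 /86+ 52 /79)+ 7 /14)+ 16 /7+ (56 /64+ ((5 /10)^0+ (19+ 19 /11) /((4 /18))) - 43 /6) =297942507 /2092552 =142.38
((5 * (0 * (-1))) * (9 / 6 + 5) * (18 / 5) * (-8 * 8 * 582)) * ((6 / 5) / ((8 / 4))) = 0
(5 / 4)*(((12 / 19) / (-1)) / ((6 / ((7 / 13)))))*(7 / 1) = -245 / 494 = -0.50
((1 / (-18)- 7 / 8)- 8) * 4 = -643 / 18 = -35.72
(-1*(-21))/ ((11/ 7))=147/ 11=13.36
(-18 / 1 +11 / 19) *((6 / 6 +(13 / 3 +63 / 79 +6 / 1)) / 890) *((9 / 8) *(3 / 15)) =-114195 / 2137424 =-0.05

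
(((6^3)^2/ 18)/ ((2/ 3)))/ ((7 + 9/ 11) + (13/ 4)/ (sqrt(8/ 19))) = 470790144/ 558157-48926592 * sqrt(38)/ 558157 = 303.12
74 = 74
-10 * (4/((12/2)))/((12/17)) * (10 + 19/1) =-2465/9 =-273.89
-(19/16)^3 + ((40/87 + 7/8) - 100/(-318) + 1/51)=-1835633/321073152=-0.01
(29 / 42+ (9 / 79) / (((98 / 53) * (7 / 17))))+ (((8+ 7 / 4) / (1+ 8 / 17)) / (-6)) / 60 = 267183563 / 325164000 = 0.82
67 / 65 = 1.03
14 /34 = 7 /17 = 0.41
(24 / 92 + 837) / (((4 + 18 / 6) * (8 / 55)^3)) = 457697625 / 11776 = 38866.99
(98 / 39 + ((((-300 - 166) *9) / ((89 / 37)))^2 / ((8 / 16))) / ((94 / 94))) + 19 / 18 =11269545682147 / 1853514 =6080097.42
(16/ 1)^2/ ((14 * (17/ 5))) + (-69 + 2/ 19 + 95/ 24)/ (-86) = 6.13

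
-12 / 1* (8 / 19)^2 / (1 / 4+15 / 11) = -33792 / 25631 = -1.32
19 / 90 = 0.21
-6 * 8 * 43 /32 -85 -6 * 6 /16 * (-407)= 766.25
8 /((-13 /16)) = -128 /13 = -9.85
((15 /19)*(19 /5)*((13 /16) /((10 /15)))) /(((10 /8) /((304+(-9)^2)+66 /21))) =317889 /280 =1135.32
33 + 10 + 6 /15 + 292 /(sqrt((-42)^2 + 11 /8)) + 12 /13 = 584 * sqrt(28246) /14123 + 2881 /65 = 51.27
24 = 24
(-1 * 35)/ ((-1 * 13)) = 35/ 13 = 2.69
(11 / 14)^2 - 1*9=-1643 / 196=-8.38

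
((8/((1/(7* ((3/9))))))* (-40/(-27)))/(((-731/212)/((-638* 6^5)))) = 29085450240/731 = 39788577.62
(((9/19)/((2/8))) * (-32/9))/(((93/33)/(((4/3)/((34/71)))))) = -199936/30039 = -6.66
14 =14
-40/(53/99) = -3960/53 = -74.72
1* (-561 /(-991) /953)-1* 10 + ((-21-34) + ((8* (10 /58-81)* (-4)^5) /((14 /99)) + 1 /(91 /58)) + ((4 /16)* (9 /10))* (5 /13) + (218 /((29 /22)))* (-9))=93327279005232277 /19938658376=4680720.10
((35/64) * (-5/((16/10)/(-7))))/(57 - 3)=6125/27648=0.22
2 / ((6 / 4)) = 4 / 3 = 1.33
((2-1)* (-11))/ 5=-11/ 5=-2.20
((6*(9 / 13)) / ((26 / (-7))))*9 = -1701 / 169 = -10.07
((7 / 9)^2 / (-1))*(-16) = 784 / 81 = 9.68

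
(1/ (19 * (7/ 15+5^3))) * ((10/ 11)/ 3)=0.00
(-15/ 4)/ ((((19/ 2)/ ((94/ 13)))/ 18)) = -12690/ 247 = -51.38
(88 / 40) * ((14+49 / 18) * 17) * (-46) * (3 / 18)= -1294601 / 270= -4794.82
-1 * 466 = -466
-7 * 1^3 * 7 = -49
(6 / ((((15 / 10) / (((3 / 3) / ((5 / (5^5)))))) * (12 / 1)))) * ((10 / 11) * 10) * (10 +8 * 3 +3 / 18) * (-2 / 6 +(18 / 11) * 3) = 967343750 / 3267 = 296095.42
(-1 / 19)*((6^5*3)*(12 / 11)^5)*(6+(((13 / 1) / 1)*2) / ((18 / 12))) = -135444234240 / 3059969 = -44263.27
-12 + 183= 171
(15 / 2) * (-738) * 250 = -1383750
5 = 5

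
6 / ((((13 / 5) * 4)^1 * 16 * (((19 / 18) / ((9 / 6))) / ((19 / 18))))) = 0.05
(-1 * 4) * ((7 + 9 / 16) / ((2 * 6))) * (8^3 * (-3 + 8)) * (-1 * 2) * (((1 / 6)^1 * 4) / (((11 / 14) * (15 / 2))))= 39424 / 27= 1460.15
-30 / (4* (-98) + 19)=30 / 373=0.08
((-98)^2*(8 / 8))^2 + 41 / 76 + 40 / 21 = 92236818.44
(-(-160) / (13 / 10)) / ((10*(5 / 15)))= 480 / 13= 36.92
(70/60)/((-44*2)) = -7/528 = -0.01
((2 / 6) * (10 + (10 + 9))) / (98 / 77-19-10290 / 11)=-319 / 31455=-0.01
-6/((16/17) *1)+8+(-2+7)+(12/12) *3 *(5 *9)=1133/8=141.62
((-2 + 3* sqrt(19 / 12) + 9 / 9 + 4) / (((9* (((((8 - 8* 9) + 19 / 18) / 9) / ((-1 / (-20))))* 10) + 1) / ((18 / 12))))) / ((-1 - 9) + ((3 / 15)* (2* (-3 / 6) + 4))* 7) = 405 / 6570878 + 135* sqrt(57) / 13141756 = 0.00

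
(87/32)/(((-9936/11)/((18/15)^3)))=-957/184000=-0.01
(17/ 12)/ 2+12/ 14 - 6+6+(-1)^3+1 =263/ 168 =1.57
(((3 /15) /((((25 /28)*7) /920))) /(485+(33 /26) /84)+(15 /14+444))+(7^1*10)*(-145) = -1199345525663 /123581850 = -9704.87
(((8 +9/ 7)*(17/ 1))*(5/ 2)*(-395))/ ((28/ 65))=-141854375/ 392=-361873.41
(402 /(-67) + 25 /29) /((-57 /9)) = 447 /551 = 0.81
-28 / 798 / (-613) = 2 / 34941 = 0.00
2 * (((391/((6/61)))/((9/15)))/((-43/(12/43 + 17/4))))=-92899645/66564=-1395.64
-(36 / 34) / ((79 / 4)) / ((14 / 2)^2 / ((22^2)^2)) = -16866432 / 65807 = -256.30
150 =150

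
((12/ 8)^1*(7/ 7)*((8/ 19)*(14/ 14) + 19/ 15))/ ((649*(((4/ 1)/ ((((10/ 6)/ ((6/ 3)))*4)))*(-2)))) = -481/ 295944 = -0.00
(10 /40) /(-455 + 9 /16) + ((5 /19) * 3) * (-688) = -75036796 /138149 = -543.16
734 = 734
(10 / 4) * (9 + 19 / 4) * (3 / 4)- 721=-22247 / 32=-695.22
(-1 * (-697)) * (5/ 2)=3485/ 2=1742.50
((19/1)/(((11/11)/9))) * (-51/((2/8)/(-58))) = 2023272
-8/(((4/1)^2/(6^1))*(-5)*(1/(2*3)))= 18/5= 3.60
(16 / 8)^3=8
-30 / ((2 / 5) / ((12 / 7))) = -900 / 7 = -128.57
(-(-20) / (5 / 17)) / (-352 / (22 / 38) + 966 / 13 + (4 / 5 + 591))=1.17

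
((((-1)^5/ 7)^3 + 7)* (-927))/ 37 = -2224800/ 12691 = -175.31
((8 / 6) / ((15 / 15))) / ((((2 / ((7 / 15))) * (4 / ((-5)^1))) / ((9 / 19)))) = -7 / 38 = -0.18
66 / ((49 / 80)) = 5280 / 49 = 107.76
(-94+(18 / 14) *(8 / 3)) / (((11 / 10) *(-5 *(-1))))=-1268 / 77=-16.47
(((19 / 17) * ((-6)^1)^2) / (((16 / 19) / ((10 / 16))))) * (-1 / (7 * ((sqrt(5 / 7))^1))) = -3249 * sqrt(35) / 3808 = -5.05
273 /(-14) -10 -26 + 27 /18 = -54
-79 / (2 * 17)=-79 / 34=-2.32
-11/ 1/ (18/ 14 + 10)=-77/ 79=-0.97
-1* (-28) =28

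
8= 8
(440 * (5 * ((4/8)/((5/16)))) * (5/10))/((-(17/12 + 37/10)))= -105600/307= -343.97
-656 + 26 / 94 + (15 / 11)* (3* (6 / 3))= -334779 / 517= -647.54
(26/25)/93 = 26/2325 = 0.01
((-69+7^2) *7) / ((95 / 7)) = -196 / 19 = -10.32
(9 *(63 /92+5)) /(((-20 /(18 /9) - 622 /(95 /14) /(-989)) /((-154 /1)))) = 134596665 /169244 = 795.28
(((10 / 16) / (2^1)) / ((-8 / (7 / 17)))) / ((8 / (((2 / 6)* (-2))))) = 35 / 26112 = 0.00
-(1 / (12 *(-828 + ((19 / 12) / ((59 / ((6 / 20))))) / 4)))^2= -0.00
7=7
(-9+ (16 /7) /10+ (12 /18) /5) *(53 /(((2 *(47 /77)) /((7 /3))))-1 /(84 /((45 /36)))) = -1450761919 /1658160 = -874.92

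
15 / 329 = 0.05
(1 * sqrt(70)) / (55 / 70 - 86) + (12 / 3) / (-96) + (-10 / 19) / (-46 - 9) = -14 * sqrt(70) / 1193 - 161 / 5016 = -0.13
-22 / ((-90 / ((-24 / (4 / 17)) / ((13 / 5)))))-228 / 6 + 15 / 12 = -7229 / 156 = -46.34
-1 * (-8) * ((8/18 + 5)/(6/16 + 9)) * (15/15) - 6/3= 1786/675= 2.65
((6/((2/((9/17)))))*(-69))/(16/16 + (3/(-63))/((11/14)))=-61479/527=-116.66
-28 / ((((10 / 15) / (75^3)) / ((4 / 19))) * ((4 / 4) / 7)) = -496125000 / 19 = -26111842.11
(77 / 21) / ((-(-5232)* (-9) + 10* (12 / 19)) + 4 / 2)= -0.00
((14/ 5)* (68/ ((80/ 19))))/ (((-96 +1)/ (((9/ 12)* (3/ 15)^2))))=-357/ 25000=-0.01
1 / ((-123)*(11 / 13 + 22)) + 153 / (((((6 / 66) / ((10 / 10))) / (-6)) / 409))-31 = -150877158016 / 36531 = -4130113.00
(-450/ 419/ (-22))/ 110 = 45/ 101398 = 0.00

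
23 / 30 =0.77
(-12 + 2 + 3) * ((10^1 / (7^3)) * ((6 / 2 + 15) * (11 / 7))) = -1980 / 343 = -5.77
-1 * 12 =-12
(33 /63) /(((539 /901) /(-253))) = -227953 /1029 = -221.53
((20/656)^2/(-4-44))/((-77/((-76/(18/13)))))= -0.00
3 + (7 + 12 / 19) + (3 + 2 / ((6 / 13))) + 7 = 1423 / 57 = 24.96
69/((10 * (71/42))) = 1449/355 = 4.08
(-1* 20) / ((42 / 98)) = -140 / 3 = -46.67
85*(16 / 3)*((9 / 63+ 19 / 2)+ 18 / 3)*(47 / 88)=291635 / 77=3787.47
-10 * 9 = -90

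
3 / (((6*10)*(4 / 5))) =1 / 16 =0.06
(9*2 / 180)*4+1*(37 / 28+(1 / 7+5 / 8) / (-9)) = 589 / 360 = 1.64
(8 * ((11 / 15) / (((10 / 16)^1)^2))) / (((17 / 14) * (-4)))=-19712 / 6375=-3.09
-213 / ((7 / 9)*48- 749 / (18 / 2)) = 1917 / 413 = 4.64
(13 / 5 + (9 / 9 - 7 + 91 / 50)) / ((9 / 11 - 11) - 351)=869 / 198650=0.00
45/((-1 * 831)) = -15/277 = -0.05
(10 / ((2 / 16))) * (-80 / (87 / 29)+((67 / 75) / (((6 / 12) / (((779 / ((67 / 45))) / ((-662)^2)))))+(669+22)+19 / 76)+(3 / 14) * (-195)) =114634066916 / 2300781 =49823.98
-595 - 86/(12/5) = -3785/6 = -630.83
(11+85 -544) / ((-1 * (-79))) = -448 / 79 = -5.67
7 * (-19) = -133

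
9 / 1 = 9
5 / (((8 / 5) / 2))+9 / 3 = 37 / 4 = 9.25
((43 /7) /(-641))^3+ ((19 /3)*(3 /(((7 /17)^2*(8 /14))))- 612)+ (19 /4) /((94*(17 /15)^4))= -415.86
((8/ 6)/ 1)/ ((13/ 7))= 28/ 39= 0.72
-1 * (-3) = 3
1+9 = 10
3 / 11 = 0.27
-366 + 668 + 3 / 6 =605 / 2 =302.50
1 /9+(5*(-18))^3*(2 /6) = -2186999 /9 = -242999.89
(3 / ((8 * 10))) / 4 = 3 / 320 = 0.01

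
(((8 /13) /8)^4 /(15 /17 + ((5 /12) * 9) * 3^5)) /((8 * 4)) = 17 /14171968200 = 0.00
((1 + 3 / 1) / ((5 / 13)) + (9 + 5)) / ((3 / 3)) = 122 / 5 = 24.40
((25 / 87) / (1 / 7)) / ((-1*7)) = -0.29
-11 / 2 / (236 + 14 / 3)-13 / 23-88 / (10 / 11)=-16172263 / 166060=-97.39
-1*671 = -671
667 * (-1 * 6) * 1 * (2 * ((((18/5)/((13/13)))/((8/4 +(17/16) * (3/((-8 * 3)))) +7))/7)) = -18441216/39725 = -464.22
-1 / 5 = -0.20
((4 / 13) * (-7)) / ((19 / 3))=-84 / 247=-0.34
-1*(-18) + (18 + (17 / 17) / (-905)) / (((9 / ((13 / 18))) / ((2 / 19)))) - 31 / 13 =285490226 / 18106335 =15.77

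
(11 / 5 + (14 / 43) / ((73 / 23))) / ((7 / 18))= 650502 / 109865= 5.92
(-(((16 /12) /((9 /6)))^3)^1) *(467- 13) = -232448 /729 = -318.86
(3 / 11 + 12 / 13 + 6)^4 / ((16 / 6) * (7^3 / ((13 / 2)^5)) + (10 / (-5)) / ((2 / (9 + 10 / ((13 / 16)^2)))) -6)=-43724626267959 / 490375947017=-89.17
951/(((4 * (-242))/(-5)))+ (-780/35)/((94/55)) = -2588325/318472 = -8.13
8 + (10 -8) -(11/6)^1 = 49/6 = 8.17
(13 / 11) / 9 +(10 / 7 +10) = 8011 / 693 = 11.56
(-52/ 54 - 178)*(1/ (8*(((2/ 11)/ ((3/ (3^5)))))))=-3322/ 2187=-1.52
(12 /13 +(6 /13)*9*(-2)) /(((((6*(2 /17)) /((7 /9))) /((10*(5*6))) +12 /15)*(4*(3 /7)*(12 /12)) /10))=-1666000 /31057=-53.64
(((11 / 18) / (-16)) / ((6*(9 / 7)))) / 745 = -77 / 11586240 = -0.00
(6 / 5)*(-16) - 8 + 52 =124 / 5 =24.80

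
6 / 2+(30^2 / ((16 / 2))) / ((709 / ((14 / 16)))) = 35607 / 11344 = 3.14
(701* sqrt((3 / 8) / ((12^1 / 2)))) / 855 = 701 / 3420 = 0.20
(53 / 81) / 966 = 53 / 78246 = 0.00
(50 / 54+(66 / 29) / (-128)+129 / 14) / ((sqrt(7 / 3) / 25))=88769675* sqrt(21) / 2455488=165.67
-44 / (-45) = 44 / 45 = 0.98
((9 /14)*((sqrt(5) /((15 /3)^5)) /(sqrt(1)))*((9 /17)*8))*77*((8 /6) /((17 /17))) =4752*sqrt(5) /53125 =0.20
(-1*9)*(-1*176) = 1584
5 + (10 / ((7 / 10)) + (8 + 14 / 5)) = 1053 / 35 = 30.09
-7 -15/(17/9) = -254/17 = -14.94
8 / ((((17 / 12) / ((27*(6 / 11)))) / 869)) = 1228608 / 17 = 72271.06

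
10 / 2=5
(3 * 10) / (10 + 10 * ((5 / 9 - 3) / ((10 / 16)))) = -135 / 131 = -1.03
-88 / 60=-22 / 15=-1.47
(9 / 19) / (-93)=-3 / 589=-0.01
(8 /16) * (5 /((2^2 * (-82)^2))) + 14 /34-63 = -57234603 /914464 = -62.59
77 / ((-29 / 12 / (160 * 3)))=-443520 / 29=-15293.79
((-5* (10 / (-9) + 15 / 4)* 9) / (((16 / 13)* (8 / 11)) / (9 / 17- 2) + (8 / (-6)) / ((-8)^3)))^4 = 706258284530816160000000000000000 / 479194800005671290118561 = 1473843799.06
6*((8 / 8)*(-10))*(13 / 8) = -195 / 2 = -97.50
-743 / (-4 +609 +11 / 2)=-1486 / 1221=-1.22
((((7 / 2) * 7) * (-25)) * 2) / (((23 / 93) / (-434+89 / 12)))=2112978.53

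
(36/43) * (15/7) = 540/301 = 1.79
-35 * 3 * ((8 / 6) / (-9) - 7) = 6755 / 9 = 750.56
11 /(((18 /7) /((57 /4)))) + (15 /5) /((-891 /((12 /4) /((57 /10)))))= 2751823 /45144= 60.96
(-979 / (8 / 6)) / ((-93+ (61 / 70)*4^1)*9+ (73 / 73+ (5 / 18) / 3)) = 2775465 / 3041146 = 0.91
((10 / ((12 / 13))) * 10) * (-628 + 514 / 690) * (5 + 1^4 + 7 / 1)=-182860535 / 207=-883384.23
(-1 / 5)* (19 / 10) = -19 / 50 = -0.38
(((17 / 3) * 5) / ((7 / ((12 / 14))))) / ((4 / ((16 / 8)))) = 85 / 49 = 1.73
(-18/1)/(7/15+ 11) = -135/86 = -1.57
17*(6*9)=918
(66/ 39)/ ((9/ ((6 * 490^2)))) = 10564400/ 39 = 270882.05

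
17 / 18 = 0.94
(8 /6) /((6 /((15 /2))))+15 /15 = 8 /3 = 2.67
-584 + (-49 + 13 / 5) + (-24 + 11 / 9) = -29393 / 45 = -653.18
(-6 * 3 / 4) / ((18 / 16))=-4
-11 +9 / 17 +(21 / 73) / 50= -649343 / 62050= -10.46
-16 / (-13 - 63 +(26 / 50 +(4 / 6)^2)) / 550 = 72 / 185713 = 0.00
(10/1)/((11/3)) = 2.73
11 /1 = 11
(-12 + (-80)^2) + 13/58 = 6388.22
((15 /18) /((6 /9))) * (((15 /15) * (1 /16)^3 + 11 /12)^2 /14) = 634726445 /8455716864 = 0.08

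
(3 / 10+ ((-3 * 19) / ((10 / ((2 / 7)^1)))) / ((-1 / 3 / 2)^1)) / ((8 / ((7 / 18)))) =47 / 96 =0.49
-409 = -409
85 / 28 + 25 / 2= 15.54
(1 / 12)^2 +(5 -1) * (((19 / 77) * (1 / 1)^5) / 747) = 0.01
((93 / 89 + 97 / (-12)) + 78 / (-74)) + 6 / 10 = -1480357 / 197580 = -7.49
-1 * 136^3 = -2515456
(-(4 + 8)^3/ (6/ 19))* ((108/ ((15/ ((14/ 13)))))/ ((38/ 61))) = -4427136/ 65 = -68109.78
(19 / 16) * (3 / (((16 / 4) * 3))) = 19 / 64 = 0.30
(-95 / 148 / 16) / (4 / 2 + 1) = -95 / 7104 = -0.01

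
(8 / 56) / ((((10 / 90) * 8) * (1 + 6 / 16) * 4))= 9 / 308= 0.03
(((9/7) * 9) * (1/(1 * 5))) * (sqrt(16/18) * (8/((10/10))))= 432 * sqrt(2)/35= 17.46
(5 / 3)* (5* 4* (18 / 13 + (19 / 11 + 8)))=158900 / 429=370.40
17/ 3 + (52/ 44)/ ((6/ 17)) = 595/ 66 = 9.02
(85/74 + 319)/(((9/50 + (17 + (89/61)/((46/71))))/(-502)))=-69523806025/8406104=-8270.63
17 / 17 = 1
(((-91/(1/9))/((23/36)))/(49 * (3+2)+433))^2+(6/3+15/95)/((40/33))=27491266713/5133648760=5.36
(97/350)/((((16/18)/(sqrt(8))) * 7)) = 873 * sqrt(2)/9800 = 0.13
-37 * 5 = -185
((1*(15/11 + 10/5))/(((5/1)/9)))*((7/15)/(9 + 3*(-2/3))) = 111/275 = 0.40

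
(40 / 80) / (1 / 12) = 6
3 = 3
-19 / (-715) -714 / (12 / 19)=-1616577 / 1430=-1130.47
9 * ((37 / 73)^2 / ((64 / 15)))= 184815 / 341056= 0.54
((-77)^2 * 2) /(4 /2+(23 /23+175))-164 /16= 20067 /356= 56.37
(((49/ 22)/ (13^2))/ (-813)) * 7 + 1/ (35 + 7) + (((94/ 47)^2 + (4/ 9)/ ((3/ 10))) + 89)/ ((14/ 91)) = 614.15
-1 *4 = -4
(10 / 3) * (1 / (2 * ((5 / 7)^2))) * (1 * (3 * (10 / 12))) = 49 / 6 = 8.17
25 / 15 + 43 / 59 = 424 / 177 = 2.40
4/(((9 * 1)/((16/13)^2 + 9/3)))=3052/1521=2.01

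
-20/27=-0.74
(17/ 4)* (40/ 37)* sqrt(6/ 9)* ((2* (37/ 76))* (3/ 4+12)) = 1445* sqrt(6)/ 76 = 46.57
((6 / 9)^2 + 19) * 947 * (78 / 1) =4308850 / 3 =1436283.33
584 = 584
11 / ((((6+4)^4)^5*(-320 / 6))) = -33 / 16000000000000000000000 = -0.00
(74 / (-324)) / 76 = -37 / 12312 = -0.00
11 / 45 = 0.24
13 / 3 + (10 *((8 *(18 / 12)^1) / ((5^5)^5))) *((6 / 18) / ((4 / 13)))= 774860382080078203 / 178813934326171875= 4.33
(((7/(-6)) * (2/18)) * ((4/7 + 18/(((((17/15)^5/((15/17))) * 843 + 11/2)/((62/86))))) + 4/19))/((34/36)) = -61414421652716/566966177484801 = -0.11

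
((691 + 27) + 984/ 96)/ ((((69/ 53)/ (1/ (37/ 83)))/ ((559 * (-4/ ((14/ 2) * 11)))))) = -2387728811/ 65527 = -36438.85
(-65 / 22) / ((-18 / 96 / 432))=74880 / 11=6807.27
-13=-13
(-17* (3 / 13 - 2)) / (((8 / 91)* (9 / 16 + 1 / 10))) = 27370 / 53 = 516.42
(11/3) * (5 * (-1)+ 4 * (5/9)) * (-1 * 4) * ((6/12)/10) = 55/27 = 2.04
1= 1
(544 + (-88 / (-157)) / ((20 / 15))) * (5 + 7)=1025688 / 157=6533.04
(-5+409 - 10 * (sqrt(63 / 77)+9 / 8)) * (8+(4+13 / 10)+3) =256073 / 40 - 489 * sqrt(11) / 11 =6254.39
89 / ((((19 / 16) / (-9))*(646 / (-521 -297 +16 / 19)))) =99490608 / 116603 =853.24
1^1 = 1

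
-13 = -13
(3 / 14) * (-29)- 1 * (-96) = 1257 / 14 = 89.79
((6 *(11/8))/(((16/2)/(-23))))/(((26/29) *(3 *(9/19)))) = -18.62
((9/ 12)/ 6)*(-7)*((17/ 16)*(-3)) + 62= 8293/ 128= 64.79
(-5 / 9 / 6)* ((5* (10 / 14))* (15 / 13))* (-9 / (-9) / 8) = -625 / 13104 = -0.05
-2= -2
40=40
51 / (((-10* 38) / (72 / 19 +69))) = -70533 / 7220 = -9.77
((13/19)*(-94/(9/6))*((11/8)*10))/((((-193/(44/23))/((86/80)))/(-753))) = -797937283/168682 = -4730.42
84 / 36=7 / 3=2.33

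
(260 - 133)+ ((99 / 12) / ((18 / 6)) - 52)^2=40841 / 16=2552.56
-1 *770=-770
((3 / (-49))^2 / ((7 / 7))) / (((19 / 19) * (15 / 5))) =3 / 2401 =0.00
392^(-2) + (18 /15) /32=28817 /768320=0.04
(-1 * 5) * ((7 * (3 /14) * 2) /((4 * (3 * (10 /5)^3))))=-0.16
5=5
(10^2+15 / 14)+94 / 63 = 12923 / 126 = 102.56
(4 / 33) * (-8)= -32 / 33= -0.97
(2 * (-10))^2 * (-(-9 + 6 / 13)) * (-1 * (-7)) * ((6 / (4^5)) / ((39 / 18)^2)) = 524475 / 17576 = 29.84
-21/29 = -0.72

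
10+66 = 76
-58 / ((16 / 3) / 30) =-326.25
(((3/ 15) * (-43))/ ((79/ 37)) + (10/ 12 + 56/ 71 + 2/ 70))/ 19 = -2800093/ 22379910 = -0.13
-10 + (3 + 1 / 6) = -41 / 6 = -6.83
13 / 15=0.87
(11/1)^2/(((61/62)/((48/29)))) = 360096/1769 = 203.56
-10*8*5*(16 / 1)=-6400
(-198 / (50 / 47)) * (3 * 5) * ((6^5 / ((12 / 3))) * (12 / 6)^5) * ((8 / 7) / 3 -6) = 34155551232 / 35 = 975872892.34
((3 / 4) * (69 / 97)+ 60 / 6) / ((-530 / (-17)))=69479 / 205640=0.34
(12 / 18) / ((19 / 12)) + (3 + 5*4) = 445 / 19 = 23.42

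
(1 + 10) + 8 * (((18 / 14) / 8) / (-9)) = 76 / 7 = 10.86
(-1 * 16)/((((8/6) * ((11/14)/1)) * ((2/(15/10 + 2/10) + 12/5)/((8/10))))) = -714/209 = -3.42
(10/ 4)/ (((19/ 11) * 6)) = 55/ 228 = 0.24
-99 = -99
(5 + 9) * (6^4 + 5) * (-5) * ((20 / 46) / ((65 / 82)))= -14935480 / 299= -49951.44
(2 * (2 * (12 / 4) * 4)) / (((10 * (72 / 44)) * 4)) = 0.73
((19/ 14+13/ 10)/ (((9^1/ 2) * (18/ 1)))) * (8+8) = 496/ 945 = 0.52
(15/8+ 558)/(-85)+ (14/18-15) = -127351/6120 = -20.81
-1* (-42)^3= 74088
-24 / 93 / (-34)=4 / 527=0.01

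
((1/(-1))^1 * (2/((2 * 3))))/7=-1/21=-0.05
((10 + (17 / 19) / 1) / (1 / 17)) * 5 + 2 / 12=105589 / 114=926.22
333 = 333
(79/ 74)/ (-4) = -0.27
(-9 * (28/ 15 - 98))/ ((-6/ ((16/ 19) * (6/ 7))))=-9888/ 95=-104.08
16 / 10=8 / 5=1.60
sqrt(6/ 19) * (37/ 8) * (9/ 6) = 111 * sqrt(114)/ 304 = 3.90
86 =86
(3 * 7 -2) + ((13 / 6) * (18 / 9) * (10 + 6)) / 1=265 / 3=88.33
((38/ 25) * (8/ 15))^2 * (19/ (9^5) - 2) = -10912388864/ 8303765625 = -1.31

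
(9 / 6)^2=9 / 4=2.25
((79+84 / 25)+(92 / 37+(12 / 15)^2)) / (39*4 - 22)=3163 / 4958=0.64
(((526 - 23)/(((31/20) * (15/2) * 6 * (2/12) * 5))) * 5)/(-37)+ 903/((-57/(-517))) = 535401641/65379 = 8189.20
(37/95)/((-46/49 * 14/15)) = -777/1748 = -0.44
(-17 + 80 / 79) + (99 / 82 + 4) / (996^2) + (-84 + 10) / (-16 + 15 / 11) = -11310002713531 / 1034631023328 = -10.93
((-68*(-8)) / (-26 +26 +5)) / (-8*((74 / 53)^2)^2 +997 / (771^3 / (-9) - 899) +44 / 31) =-6776295923462149952 / 1805151116065590095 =-3.75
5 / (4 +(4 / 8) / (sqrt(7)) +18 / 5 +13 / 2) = 24675 / 69571 - 125 *sqrt(7) / 69571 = 0.35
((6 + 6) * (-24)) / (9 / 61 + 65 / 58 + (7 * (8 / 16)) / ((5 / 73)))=-849120 / 154399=-5.50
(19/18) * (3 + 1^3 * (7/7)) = 38/9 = 4.22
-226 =-226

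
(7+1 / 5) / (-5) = -36 / 25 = -1.44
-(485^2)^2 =-55330800625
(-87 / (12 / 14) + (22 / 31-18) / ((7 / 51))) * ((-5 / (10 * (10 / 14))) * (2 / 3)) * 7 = 743.08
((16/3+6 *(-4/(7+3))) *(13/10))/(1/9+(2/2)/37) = 15873/575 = 27.61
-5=-5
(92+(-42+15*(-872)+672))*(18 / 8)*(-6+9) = -166833 / 2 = -83416.50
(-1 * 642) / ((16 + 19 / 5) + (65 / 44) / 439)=-62004360 / 1912609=-32.42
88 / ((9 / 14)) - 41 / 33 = 13429 / 99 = 135.65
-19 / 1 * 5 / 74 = -95 / 74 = -1.28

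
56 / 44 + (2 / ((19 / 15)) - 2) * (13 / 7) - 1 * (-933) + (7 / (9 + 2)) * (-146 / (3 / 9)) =957919 / 1463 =654.76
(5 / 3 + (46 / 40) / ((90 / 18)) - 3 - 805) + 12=-238231 / 300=-794.10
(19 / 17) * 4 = 76 / 17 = 4.47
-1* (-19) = 19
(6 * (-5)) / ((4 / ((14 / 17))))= -105 / 17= -6.18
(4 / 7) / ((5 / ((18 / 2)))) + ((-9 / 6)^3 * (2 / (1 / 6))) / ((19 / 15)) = -41157 / 1330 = -30.95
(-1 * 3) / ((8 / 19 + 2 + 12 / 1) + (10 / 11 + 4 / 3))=-1881 / 10448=-0.18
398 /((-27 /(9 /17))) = -398 /51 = -7.80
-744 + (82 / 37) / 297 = -8175734 / 10989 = -743.99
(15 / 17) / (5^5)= 3 / 10625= 0.00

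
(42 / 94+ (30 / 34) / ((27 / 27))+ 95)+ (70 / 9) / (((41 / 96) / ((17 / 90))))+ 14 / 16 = 712151939 / 7075944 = 100.64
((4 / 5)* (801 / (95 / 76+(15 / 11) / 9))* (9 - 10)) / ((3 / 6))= -845856 / 925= -914.44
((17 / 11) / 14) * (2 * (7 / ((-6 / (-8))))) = 68 / 33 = 2.06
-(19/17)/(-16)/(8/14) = 133/1088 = 0.12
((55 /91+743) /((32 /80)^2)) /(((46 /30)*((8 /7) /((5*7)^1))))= 92824.26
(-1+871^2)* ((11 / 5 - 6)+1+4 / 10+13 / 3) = 1466704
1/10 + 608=6081/10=608.10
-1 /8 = -0.12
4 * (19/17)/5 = 76/85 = 0.89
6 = 6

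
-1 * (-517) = 517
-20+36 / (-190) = -20.19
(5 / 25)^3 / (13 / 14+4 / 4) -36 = -121486 / 3375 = -36.00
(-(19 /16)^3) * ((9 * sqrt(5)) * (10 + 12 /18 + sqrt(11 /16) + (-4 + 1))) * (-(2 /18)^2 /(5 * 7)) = 6859 * sqrt(55) /5160960 + 157757 * sqrt(5) /3870720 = 0.10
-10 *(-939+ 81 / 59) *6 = 3319200 / 59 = 56257.63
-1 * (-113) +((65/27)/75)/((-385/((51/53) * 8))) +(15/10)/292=181793744113/1608730200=113.00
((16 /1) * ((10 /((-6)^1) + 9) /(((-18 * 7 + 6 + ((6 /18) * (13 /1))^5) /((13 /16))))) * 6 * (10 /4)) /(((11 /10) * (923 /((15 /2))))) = 0.01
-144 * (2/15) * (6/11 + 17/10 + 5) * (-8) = 1112.90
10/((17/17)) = 10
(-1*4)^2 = 16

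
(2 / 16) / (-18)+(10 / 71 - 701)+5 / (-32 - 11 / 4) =-996230525 / 1421136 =-701.01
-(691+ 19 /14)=-9693 /14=-692.36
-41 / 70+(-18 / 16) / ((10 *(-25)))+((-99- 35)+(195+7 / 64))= 3389577 / 56000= 60.53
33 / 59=0.56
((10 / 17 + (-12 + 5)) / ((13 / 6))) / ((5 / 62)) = -40548 / 1105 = -36.70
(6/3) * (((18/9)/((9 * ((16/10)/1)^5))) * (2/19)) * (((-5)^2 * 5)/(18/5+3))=0.08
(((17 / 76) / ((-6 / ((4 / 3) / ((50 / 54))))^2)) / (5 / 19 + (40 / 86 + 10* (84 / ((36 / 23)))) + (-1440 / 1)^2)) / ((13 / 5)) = 19737 / 8261029976875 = 0.00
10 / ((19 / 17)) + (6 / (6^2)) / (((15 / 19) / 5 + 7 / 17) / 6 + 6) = 2014177 / 224428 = 8.97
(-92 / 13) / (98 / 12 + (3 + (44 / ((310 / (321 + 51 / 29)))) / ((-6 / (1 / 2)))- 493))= 496248 / 34054813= 0.01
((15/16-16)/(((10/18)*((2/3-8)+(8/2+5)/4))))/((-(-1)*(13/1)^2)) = 6507/206180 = 0.03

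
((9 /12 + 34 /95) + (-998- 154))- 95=-473439 /380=-1245.89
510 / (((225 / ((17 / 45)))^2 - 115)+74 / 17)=24565 / 17080608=0.00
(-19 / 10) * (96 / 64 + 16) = -133 / 4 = -33.25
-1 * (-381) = 381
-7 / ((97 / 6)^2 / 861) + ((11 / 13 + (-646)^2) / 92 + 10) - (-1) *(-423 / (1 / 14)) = -15743259409 / 11253164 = -1399.01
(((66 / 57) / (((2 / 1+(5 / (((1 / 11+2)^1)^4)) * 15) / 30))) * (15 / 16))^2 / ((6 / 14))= 1119308701494493125 / 15873362173579024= 70.51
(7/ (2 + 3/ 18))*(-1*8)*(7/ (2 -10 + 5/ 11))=25872/ 1079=23.98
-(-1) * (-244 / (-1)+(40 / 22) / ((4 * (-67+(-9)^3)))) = 2136459 / 8756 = 244.00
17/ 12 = 1.42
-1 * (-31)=31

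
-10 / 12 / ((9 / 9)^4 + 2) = -5 / 18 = -0.28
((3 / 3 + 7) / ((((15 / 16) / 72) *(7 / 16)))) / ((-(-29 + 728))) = -16384 / 8155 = -2.01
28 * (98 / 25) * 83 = 227752 / 25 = 9110.08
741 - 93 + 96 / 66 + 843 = 16417 / 11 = 1492.45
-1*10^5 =-100000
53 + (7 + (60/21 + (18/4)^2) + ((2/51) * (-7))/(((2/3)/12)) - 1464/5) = -510829/2380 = -214.63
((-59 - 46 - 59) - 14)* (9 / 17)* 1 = -1602 / 17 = -94.24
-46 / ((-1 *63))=46 / 63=0.73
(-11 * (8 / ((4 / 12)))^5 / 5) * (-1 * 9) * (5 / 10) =394149888 / 5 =78829977.60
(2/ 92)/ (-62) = -1/ 2852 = -0.00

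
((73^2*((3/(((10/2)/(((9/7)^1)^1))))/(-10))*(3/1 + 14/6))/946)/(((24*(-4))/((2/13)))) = 15987/4304300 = 0.00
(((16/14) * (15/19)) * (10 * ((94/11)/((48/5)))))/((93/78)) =305500/45353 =6.74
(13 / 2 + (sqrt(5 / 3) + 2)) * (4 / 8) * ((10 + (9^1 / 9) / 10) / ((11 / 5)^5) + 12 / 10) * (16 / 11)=8992948 * sqrt(15) / 26573415 + 76440058 / 8857805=9.94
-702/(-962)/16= 27/592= 0.05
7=7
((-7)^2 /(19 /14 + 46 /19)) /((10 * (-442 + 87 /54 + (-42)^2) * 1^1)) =39102 /39906875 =0.00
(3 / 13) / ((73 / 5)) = 15 / 949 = 0.02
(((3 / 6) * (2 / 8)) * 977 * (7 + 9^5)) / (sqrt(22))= 3606107 * sqrt(22) / 11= 1537649.19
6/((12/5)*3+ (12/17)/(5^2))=425/512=0.83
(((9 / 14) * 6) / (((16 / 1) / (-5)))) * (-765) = 103275 / 112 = 922.10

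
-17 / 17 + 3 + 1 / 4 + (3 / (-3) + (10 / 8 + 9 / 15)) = 31 / 10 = 3.10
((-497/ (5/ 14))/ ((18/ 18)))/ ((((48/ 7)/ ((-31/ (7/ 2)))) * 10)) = 107849/ 600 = 179.75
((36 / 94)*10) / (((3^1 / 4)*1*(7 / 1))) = 240 / 329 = 0.73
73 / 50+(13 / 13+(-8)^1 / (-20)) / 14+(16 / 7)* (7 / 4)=139 / 25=5.56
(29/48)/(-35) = -29/1680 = -0.02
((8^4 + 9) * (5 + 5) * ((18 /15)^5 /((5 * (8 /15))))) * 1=4788072 /125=38304.58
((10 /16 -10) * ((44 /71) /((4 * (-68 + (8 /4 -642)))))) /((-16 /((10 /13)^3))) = -0.00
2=2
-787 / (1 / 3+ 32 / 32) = -2361 / 4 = -590.25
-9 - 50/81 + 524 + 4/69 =958403/1863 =514.44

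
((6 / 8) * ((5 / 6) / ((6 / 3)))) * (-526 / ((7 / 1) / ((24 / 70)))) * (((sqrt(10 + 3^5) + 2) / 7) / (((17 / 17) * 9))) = -263 * sqrt(253) / 2058 - 263 / 1029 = -2.29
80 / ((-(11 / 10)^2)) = -8000 / 121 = -66.12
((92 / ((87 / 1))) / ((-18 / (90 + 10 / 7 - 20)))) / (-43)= 23000 / 235683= 0.10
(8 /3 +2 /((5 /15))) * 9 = 78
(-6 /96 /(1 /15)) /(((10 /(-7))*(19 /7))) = 147 /608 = 0.24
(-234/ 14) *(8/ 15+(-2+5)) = -59.06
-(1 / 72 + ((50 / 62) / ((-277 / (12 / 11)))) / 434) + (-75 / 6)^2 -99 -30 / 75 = 419392628909 / 7378980840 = 56.84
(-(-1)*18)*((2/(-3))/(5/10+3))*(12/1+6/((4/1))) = -324/7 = -46.29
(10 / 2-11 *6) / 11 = -5.55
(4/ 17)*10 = 40/ 17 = 2.35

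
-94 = -94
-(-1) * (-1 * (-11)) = 11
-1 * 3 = -3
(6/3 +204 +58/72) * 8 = 14890/9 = 1654.44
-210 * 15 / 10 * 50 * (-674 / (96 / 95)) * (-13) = -1092511875 / 8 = -136563984.38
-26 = -26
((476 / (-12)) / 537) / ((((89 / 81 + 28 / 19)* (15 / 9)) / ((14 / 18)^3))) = -775523 / 95669235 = -0.01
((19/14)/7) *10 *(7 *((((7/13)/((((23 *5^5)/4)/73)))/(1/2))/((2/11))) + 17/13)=26205997/9156875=2.86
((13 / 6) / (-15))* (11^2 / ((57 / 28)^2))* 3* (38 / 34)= -616616 / 43605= -14.14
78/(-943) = -78/943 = -0.08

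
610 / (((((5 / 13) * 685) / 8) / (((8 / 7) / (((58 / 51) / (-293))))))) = -758387136 / 139055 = -5453.86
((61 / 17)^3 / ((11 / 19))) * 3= 12937917 / 54043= 239.40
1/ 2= 0.50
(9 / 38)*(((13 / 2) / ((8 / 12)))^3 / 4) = 54.88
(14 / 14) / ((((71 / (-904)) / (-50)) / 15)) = 678000 / 71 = 9549.30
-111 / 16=-6.94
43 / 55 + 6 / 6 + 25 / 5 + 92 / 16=2757 / 220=12.53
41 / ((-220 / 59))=-2419 / 220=-11.00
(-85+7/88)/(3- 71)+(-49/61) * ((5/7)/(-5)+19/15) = 0.35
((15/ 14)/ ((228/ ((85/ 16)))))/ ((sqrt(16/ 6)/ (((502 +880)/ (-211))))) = -293675*sqrt(6)/ 7184128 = -0.10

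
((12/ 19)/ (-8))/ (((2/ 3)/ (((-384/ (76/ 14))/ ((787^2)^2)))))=3024/ 138486082896121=0.00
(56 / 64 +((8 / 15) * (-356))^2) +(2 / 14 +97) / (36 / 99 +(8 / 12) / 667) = 36316.64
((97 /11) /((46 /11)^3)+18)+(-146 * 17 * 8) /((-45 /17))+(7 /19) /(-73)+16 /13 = 7520.50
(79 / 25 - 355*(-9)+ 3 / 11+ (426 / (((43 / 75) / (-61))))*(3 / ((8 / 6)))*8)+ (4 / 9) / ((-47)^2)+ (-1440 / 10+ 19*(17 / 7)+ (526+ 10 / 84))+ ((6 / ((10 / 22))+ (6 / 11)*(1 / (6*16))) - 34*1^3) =-21386433562339771 / 26330396400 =-812233.63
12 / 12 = 1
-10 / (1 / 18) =-180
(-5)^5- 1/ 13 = -40626/ 13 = -3125.08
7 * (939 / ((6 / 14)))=15337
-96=-96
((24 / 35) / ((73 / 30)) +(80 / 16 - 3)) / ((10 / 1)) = 583 / 2555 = 0.23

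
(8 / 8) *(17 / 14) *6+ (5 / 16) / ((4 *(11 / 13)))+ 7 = 70855 / 4928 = 14.38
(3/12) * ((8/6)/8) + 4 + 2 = 145/24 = 6.04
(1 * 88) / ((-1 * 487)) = -88 / 487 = -0.18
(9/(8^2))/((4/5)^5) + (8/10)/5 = 965269/1638400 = 0.59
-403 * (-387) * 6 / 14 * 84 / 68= 1403649 / 17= 82567.59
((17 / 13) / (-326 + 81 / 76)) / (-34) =38 / 321035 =0.00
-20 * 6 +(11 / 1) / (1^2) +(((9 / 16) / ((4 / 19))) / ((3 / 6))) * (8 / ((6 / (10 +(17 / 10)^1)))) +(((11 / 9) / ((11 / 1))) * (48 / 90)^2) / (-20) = -4153531 / 162000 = -25.64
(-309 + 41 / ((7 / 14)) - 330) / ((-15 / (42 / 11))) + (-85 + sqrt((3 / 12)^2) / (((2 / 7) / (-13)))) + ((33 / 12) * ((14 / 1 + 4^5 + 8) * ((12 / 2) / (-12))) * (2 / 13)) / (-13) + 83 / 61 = 289340651 / 4535960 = 63.79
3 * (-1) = -3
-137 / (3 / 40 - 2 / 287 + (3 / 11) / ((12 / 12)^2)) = -17300360 / 43031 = -402.04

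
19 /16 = 1.19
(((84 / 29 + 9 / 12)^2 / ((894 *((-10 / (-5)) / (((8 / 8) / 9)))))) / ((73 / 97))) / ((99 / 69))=4928279 / 6439880128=0.00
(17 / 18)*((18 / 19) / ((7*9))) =17 / 1197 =0.01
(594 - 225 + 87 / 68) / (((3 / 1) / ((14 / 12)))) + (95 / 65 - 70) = 400235 / 5304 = 75.46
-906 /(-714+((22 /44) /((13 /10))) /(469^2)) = 2590700658 /2041677997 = 1.27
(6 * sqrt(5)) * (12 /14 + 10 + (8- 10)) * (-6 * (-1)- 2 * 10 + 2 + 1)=-4092 * sqrt(5) /7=-1307.14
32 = 32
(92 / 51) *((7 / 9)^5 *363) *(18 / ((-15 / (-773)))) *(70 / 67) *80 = 323959641716480 / 22418937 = 14450267.72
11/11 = 1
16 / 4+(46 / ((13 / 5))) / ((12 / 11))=1577 / 78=20.22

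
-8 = -8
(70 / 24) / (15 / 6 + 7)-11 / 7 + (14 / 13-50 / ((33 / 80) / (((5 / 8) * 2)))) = -5770465 / 38038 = -151.70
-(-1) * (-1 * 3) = -3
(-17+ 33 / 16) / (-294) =239 / 4704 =0.05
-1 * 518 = -518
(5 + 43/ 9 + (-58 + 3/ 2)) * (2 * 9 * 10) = -8410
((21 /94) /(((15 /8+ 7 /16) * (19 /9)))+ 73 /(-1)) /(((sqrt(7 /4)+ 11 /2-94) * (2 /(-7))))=-2.93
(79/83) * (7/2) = 553/166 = 3.33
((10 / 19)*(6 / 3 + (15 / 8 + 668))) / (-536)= -26875 / 40736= -0.66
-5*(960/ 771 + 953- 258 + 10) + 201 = -855868/ 257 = -3330.23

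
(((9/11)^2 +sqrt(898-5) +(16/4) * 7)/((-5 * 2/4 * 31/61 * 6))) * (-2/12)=1.28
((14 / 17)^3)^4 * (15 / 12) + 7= 4149223051077447 / 582622237229761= 7.12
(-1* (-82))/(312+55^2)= 82/3337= 0.02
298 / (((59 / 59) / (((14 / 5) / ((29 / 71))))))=296212 / 145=2042.84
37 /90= 0.41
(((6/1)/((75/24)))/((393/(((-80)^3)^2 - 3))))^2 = 17592186044013346816002304/10725625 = 1640201484203796684.67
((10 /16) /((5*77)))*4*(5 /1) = 5 /154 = 0.03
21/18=7/6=1.17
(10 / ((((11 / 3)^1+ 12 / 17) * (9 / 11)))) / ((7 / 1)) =1870 / 4683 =0.40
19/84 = 0.23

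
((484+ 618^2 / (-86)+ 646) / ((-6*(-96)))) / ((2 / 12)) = -35593 / 1032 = -34.49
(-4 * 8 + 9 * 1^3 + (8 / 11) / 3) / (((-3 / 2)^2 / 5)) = -15020 / 297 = -50.57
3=3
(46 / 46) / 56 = 1 / 56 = 0.02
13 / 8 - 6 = -4.38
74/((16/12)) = 111/2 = 55.50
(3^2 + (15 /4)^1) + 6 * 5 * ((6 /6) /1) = 171 /4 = 42.75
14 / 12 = 7 / 6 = 1.17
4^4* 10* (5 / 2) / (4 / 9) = 14400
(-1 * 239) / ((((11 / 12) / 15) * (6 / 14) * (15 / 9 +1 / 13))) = -978705 / 187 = -5233.72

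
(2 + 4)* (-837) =-5022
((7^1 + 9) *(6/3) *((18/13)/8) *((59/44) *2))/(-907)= -2124/129701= -0.02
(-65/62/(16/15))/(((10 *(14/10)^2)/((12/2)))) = -14625/48608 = -0.30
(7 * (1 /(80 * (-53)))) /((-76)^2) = -7 /24490240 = -0.00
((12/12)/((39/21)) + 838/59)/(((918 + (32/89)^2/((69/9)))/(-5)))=-3433238635/42759499874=-0.08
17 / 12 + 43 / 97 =2165 / 1164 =1.86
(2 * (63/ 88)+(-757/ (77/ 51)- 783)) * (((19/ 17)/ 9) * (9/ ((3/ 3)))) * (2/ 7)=-7507869/ 18326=-409.68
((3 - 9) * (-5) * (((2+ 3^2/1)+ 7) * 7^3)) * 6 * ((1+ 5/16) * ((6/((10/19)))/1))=33256251/2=16628125.50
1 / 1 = 1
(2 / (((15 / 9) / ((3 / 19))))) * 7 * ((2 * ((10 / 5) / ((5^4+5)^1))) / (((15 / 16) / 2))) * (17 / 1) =2176 / 7125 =0.31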